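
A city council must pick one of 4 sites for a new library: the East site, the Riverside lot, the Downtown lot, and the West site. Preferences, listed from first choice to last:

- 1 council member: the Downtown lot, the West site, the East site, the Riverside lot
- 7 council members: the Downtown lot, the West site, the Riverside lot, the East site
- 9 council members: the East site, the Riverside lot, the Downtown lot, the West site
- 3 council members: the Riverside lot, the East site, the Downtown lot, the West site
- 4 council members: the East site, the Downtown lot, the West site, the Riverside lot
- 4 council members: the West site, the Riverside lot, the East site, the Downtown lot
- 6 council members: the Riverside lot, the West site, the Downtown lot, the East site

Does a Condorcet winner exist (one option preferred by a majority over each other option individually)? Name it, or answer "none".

the Riverside lot

the Riverside lot vs the East site: 20–14 for the Riverside lot.
the Riverside lot vs the Downtown lot: 22–12 for the Riverside lot.
the Riverside lot vs the West site: 18–16 for the Riverside lot.
the Riverside lot beats every other option head-to-head.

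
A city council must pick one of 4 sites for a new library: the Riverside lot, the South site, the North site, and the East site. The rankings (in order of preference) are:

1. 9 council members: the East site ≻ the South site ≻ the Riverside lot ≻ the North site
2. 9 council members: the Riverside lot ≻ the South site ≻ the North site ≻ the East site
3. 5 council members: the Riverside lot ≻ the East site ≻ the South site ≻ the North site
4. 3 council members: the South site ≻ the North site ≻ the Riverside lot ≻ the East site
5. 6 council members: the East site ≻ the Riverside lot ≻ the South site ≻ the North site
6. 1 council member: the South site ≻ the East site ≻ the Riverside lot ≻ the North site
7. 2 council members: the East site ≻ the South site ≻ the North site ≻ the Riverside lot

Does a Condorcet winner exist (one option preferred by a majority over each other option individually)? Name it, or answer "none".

the East site

the East site vs the Riverside lot: 18–17 for the East site.
the East site vs the South site: 22–13 for the East site.
the East site vs the North site: 23–12 for the East site.
the East site beats every other option head-to-head.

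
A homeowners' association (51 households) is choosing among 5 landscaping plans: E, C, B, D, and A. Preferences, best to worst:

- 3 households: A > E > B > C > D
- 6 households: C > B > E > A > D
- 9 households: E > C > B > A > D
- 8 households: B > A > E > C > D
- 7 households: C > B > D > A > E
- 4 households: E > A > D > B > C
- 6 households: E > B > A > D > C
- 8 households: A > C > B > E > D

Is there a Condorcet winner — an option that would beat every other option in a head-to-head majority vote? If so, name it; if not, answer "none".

none

Checking pairwise contests:
B beats E 29–22.
E beats C 30–21.
C beats B 30–21.
E beats D 44–7.
B beats A 36–15.
Every option loses at least one head-to-head, so there is no Condorcet winner.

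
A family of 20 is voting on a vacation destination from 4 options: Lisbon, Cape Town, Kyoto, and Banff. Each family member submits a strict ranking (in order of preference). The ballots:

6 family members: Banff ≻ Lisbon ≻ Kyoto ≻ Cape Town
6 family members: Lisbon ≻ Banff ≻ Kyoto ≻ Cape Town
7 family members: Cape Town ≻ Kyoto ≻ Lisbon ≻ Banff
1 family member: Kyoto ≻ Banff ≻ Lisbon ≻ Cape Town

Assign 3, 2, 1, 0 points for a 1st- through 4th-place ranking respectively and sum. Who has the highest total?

Lisbon

Lisbon: 6·2 + 6·3 + 7·1 + 1·1 = 38
Cape Town: 6·0 + 6·0 + 7·3 + 1·0 = 21
Kyoto: 6·1 + 6·1 + 7·2 + 1·3 = 29
Banff: 6·3 + 6·2 + 7·0 + 1·2 = 32
Lisbon has the highest Borda score (38).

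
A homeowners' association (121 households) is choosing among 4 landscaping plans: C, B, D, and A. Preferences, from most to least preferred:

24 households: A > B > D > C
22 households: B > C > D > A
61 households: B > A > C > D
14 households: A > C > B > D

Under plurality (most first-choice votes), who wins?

B

First-place votes: C 0, B 83, D 0, A 38.
B has the most first-place votes.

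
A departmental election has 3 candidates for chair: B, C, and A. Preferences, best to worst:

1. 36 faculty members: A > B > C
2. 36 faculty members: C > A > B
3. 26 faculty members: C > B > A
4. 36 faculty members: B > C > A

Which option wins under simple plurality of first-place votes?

First-place votes: B 36, C 62, A 36.
C has the most first-place votes.

C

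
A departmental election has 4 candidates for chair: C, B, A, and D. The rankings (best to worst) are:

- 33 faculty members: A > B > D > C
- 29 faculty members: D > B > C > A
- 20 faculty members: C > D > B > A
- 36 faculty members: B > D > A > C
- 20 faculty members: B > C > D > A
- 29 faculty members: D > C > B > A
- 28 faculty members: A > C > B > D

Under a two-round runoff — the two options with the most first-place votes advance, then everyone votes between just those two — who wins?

D

Round 1 first-place votes: C 20, B 56, A 61, D 58.
A and D advance.
Runoff: A is preferred to D by 61 voters; D by 134.
D wins the runoff.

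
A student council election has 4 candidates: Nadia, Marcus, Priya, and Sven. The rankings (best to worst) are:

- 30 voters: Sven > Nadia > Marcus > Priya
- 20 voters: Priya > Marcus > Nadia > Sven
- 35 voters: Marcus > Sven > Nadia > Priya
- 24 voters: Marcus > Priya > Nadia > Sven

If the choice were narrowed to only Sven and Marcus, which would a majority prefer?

Marcus

Voters preferring Sven to Marcus: 30; preferring Marcus to Sven: 79.
Marcus wins the head-to-head.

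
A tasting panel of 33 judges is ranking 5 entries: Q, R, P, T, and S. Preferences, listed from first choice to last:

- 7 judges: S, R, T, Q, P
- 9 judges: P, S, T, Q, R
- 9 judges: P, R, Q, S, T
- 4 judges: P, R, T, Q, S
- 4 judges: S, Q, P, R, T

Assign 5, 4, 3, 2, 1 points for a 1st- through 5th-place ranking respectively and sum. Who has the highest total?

Q: 7·2 + 9·2 + 9·3 + 4·2 + 4·4 = 83
R: 7·4 + 9·1 + 9·4 + 4·4 + 4·2 = 97
P: 7·1 + 9·5 + 9·5 + 4·5 + 4·3 = 129
T: 7·3 + 9·3 + 9·1 + 4·3 + 4·1 = 73
S: 7·5 + 9·4 + 9·2 + 4·1 + 4·5 = 113
P has the highest Borda score (129).

P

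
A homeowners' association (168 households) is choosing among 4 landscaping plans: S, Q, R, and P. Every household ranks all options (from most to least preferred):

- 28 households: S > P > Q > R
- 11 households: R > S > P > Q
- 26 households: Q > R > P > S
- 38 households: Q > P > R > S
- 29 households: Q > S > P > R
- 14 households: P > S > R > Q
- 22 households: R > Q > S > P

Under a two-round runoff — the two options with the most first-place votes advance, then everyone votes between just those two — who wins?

Q

Round 1 first-place votes: S 28, Q 93, R 33, P 14.
Q and R advance.
Runoff: Q is preferred to R by 121 voters; R by 47.
Q wins the runoff.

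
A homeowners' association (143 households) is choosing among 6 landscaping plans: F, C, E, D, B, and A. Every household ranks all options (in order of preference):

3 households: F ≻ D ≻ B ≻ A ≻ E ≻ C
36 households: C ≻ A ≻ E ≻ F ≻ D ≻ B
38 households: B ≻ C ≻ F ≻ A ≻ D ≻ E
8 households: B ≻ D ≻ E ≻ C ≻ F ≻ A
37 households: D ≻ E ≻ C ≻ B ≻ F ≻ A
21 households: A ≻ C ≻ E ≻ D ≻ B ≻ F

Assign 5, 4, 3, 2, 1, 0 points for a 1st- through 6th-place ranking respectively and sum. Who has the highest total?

C

F: 3·5 + 36·2 + 38·3 + 8·1 + 37·1 + 21·0 = 246
C: 3·0 + 36·5 + 38·4 + 8·2 + 37·3 + 21·4 = 543
E: 3·1 + 36·3 + 38·0 + 8·3 + 37·4 + 21·3 = 346
D: 3·4 + 36·1 + 38·1 + 8·4 + 37·5 + 21·2 = 345
B: 3·3 + 36·0 + 38·5 + 8·5 + 37·2 + 21·1 = 334
A: 3·2 + 36·4 + 38·2 + 8·0 + 37·0 + 21·5 = 331
C has the highest Borda score (543).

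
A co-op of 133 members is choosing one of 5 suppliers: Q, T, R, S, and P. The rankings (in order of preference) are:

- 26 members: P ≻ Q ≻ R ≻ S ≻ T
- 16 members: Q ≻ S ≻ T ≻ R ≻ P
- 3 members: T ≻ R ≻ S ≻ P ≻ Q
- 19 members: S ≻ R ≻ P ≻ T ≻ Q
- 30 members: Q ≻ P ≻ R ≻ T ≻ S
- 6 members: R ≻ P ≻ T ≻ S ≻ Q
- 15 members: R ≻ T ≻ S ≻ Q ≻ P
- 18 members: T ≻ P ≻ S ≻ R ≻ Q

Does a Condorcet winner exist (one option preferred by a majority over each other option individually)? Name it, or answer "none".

P vs Q: 72–61 for P.
P vs T: 81–52 for P.
P vs R: 74–59 for P.
P vs S: 80–53 for P.
P beats every other option head-to-head.

P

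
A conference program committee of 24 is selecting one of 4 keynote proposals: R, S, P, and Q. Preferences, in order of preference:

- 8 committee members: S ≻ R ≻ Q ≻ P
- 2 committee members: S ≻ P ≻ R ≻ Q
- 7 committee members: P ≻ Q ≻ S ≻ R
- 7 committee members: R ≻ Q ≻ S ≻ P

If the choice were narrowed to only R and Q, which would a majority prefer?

Voters preferring R to Q: 17; preferring Q to R: 7.
R wins the head-to-head.

R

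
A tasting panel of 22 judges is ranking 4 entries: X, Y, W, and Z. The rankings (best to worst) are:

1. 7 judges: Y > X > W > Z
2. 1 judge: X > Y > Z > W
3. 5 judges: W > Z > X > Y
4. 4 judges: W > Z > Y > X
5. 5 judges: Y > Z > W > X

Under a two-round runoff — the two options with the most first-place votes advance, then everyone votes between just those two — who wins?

Round 1 first-place votes: X 1, Y 12, W 9, Z 0.
Y and W advance.
Runoff: Y is preferred to W by 13 voters; W by 9.
Y wins the runoff.

Y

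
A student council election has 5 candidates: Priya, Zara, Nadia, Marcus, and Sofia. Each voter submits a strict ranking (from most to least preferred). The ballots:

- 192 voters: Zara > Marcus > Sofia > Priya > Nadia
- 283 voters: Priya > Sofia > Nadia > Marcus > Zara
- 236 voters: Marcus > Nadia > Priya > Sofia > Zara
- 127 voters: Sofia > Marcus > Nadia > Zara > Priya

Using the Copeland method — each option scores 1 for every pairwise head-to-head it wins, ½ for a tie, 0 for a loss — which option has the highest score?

Priya: beats Zara, Nadia, and Sofia; loses to Marcus → score 3.
Zara: loses to Priya, Nadia, Marcus, and Sofia → score 0.
Nadia: beats Zara; loses to Priya, Marcus, and Sofia → score 1.
Marcus: beats Priya, Zara, Nadia, and Sofia → score 4.
Sofia: beats Zara and Nadia; loses to Priya and Marcus → score 2.
Marcus has the best pairwise record.

Marcus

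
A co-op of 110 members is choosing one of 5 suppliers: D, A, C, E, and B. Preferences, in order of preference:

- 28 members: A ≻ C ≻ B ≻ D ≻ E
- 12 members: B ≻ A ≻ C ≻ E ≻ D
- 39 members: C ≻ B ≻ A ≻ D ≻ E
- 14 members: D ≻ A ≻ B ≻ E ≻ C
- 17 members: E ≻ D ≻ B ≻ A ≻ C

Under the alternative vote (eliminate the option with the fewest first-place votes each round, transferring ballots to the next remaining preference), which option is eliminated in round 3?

Round 1: D 14, A 28, C 39, E 17, B 12. Eliminate B.
Round 2: D 14, A 40, C 39, E 17. Eliminate D.
Round 3: A 54, C 39, E 17. Eliminate E.

E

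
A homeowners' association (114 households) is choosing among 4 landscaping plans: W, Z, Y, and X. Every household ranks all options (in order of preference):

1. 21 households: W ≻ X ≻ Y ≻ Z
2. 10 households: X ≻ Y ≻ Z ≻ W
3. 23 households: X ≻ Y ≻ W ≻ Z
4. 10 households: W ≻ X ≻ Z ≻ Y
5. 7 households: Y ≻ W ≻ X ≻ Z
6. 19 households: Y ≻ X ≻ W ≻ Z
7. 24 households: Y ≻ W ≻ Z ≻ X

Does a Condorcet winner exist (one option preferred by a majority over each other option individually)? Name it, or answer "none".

none

Checking pairwise contests:
Y beats W 83–31.
W beats Z 104–10.
X beats Y 64–50.
W beats X 62–52.
Every option loses at least one head-to-head, so there is no Condorcet winner.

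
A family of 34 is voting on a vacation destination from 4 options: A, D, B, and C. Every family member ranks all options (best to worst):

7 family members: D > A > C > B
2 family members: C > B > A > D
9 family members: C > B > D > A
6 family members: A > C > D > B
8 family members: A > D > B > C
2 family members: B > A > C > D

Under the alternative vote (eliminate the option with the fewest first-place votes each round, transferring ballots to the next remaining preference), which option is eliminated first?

Round 1: A 14, D 7, B 2, C 11. Eliminate B.

B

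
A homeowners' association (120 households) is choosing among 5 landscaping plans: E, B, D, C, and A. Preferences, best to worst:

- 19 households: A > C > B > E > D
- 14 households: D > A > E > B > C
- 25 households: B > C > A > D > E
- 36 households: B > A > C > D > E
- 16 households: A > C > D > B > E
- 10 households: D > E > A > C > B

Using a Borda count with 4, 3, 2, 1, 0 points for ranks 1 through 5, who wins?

E: 19·1 + 14·2 + 25·0 + 36·0 + 16·0 + 10·3 = 77
B: 19·2 + 14·1 + 25·4 + 36·4 + 16·1 + 10·0 = 312
D: 19·0 + 14·4 + 25·1 + 36·1 + 16·2 + 10·4 = 189
C: 19·3 + 14·0 + 25·3 + 36·2 + 16·3 + 10·1 = 262
A: 19·4 + 14·3 + 25·2 + 36·3 + 16·4 + 10·2 = 360
A has the highest Borda score (360).

A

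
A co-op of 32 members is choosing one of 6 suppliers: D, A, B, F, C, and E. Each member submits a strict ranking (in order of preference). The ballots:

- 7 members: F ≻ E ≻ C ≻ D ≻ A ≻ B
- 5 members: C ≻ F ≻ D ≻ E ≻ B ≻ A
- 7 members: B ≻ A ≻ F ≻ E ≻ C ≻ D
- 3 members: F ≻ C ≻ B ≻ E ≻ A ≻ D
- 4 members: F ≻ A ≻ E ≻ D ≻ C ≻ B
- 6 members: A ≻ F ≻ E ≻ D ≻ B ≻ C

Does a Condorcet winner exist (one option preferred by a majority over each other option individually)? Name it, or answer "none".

F vs D: 32–0 for F.
F vs A: 19–13 for F.
F vs B: 25–7 for F.
F vs C: 27–5 for F.
F vs E: 32–0 for F.
F beats every other option head-to-head.

F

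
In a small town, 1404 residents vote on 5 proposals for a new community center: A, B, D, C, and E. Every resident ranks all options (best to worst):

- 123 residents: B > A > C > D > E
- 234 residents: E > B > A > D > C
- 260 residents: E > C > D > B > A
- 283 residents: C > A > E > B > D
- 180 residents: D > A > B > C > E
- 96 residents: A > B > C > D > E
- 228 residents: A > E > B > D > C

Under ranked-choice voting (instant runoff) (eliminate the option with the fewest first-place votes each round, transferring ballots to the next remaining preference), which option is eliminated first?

B

Round 1: A 324, B 123, D 180, C 283, E 494. Eliminate B.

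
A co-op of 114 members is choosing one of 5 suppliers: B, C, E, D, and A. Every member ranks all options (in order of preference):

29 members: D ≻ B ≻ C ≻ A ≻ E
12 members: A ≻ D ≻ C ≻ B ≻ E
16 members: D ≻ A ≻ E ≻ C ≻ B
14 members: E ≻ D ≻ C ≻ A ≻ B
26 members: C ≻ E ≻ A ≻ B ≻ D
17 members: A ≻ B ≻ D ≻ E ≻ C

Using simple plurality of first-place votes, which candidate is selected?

First-place votes: B 0, C 26, E 14, D 45, A 29.
D has the most first-place votes.

D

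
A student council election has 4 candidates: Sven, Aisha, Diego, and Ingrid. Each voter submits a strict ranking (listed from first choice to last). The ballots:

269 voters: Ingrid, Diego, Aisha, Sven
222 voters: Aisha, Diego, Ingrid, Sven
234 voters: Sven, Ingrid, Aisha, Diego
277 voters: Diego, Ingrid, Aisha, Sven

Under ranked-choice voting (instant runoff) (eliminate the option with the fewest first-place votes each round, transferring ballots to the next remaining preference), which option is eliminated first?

Round 1: Sven 234, Aisha 222, Diego 277, Ingrid 269. Eliminate Aisha.

Aisha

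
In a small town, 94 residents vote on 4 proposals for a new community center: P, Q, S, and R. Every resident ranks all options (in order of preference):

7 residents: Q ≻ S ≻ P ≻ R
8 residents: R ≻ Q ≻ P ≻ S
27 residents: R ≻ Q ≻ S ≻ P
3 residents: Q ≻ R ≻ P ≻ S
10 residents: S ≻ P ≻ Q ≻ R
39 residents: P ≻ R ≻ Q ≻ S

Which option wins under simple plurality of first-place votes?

First-place votes: P 39, Q 10, S 10, R 35.
P has the most first-place votes.

P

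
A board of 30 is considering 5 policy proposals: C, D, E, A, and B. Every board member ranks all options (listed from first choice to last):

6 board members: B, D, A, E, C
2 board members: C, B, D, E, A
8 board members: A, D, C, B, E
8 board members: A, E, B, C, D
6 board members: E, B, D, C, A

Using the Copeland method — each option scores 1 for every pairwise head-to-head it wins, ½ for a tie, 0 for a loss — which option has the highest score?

C: loses to D, E, A, and B → score 0.
D: beats C and E; loses to A and B → score 2.
E: beats C; loses to D, A, and B → score 1.
A: beats C, D, E, and B → score 4.
B: beats C, D, and E; loses to A → score 3.
A has the best pairwise record.

A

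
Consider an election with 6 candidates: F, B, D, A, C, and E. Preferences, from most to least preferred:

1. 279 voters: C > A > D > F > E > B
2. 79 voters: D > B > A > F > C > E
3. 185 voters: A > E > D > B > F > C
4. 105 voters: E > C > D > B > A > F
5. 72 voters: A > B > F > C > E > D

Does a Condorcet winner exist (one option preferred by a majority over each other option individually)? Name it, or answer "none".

C vs F: 384–336 for C.
C vs B: 384–336 for C.
C vs D: 456–264 for C.
C vs A: 384–336 for C.
C vs E: 430–290 for C.
C beats every other option head-to-head.

C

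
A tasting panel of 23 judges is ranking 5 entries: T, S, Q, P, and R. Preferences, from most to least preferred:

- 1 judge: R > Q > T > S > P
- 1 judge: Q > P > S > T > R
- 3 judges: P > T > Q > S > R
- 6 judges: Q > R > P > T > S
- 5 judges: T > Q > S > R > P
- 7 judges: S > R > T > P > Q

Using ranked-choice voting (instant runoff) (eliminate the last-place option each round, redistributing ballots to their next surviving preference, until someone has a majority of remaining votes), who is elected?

T

Round 1: T 5, S 7, Q 7, P 3, R 1. Eliminate R.
Round 2: T 5, S 7, Q 8, P 3. Eliminate P.
Round 3: T 8, S 7, Q 8. Eliminate S.
Round 4: T 15, Q 8. T has a majority.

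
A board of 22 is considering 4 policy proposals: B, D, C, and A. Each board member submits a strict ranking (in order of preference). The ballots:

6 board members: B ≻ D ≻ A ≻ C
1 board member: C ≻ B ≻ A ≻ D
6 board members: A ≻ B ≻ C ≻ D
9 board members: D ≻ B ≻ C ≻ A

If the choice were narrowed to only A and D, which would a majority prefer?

D

Voters preferring A to D: 7; preferring D to A: 15.
D wins the head-to-head.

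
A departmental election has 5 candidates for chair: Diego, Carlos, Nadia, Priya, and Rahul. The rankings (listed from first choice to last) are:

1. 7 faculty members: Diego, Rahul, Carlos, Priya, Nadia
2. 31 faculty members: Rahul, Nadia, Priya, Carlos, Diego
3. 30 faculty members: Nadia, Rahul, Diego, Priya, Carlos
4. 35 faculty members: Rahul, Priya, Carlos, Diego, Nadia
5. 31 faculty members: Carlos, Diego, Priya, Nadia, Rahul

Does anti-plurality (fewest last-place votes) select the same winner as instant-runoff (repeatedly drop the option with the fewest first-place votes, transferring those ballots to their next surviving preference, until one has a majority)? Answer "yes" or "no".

no

Anti-plurality — last-place votes: Diego 31, Carlos 30, Nadia 42, Priya 0, Rahul 31. Winner: Priya.
Instant-runoff — R1 Diego 7, Carlos 31, Nadia 30, Priya 0, Rahul 66 (Priya out); R2 Diego 7, Carlos 31, Nadia 30, Rahul 66 (Diego out); R3 Carlos 31, Nadia 30, Rahul 73 (Rahul winner). Winner: Rahul.
The two methods disagree.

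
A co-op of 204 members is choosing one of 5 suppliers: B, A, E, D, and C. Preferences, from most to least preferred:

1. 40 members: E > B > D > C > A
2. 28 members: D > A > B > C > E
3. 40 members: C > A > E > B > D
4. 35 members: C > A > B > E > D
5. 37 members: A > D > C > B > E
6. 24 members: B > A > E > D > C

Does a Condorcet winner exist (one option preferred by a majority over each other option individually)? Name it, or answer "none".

Checking pairwise contests:
A beats B 140–64.
C beats A 115–89.
B beats E 124–80.
B beats D 139–65.
D beats C 129–75.
Every option loses at least one head-to-head, so there is no Condorcet winner.

none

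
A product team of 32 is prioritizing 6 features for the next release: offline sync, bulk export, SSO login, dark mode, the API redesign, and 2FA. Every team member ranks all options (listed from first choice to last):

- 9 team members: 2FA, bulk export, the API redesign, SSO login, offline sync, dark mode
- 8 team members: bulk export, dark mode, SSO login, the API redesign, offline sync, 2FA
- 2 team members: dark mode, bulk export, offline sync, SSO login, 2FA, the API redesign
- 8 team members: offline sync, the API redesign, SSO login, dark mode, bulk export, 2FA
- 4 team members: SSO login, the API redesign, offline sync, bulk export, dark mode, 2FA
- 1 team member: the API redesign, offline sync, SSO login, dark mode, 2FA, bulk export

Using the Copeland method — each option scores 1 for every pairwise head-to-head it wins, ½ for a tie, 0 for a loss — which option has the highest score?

bulk export

offline sync: beats dark mode and 2FA; loses to bulk export, SSO login, and the API redesign → score 2.
bulk export: beats offline sync, SSO login, dark mode, the API redesign, and 2FA → score 5.
SSO login: beats offline sync, dark mode, and 2FA; loses to bulk export and the API redesign → score 3.
dark mode: beats 2FA; loses to offline sync, bulk export, SSO login, and the API redesign → score 1.
the API redesign: beats offline sync, SSO login, dark mode, and 2FA; loses to bulk export → score 4.
2FA: loses to offline sync, bulk export, SSO login, dark mode, and the API redesign → score 0.
bulk export has the best pairwise record.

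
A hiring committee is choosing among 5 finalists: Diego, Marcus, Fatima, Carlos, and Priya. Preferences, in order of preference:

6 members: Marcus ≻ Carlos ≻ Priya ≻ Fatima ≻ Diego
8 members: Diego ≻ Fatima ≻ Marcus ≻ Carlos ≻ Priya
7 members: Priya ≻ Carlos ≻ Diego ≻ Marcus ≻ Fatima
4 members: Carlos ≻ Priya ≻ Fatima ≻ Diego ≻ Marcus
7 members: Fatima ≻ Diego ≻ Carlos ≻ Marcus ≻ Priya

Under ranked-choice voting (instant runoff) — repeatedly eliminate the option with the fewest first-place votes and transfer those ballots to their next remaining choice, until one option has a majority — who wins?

Round 1: Diego 8, Marcus 6, Fatima 7, Carlos 4, Priya 7. Eliminate Carlos.
Round 2: Diego 8, Marcus 6, Fatima 7, Priya 11. Eliminate Marcus.
Round 3: Diego 8, Fatima 7, Priya 17. Priya has a majority.

Priya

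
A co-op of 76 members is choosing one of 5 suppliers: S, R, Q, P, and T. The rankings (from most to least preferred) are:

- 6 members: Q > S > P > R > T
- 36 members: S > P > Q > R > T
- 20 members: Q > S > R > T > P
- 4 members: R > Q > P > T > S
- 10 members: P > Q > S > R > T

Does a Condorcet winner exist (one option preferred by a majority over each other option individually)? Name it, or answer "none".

none

Checking pairwise contests:
Q beats S 40–36.
S beats R 72–4.
P beats Q 46–30.
S beats P 62–14.
S beats T 72–4.
Every option loses at least one head-to-head, so there is no Condorcet winner.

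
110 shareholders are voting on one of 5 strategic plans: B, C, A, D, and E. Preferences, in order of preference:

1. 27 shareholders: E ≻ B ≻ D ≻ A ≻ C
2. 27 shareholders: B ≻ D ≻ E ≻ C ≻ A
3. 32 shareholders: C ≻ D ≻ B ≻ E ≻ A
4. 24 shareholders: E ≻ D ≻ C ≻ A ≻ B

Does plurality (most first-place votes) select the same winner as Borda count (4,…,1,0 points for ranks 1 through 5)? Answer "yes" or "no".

Plurality — first-place votes: B 27, C 32, A 0, D 0, E 51. Winner: E.
Borda — scores: B 253, C 203, A 51, D 303, E 290. Winner: D.
The two methods disagree.

no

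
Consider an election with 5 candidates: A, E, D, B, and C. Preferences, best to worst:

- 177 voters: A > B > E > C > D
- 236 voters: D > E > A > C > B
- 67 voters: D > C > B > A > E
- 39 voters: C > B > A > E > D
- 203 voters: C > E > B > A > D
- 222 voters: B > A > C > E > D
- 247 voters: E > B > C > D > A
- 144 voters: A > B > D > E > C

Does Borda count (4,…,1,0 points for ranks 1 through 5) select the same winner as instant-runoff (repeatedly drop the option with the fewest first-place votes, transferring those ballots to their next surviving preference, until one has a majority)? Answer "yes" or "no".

no

Borda — scores: A 2770, E 3064, D 1747, B 3249, C 2520. Winner: B.
Instant-runoff — R1 A 321, E 247, D 303, B 222, C 242 (B out); R2 A 543, E 247, D 303, C 242 (C out); R3 A 582, E 450, D 303 (D out); R4 A 649, E 686 (E winner). Winner: E.
The two methods disagree.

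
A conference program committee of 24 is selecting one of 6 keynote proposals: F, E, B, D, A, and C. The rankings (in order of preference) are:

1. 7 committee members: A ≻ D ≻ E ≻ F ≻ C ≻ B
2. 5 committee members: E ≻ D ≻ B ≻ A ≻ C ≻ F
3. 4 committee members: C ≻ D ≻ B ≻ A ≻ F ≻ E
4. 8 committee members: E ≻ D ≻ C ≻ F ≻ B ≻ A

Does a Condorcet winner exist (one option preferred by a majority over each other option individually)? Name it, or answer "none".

E vs F: 20–4 for E.
E vs B: 20–4 for E.
E vs D: 13–11 for E.
E vs A: 13–11 for E.
E vs C: 20–4 for E.
E beats every other option head-to-head.

E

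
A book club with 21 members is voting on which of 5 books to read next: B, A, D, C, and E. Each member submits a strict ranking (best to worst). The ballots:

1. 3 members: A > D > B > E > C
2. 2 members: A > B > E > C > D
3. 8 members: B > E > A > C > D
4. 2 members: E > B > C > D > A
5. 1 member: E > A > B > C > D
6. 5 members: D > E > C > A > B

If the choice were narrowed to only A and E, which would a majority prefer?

E

Voters preferring A to E: 5; preferring E to A: 16.
E wins the head-to-head.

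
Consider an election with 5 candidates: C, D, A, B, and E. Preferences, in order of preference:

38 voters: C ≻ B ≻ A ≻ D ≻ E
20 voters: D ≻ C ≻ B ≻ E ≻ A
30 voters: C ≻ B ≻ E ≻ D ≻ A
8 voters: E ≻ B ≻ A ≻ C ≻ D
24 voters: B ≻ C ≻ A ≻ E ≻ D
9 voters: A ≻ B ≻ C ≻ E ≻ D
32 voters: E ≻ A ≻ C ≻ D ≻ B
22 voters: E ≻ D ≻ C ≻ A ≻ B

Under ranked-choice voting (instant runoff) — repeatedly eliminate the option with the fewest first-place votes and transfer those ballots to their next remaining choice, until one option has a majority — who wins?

Round 1: C 68, D 20, A 9, B 24, E 62. Eliminate A.
Round 2: C 68, D 20, B 33, E 62. Eliminate D.
Round 3: C 88, B 33, E 62. Eliminate B.
Round 4: C 121, E 62. C has a majority.

C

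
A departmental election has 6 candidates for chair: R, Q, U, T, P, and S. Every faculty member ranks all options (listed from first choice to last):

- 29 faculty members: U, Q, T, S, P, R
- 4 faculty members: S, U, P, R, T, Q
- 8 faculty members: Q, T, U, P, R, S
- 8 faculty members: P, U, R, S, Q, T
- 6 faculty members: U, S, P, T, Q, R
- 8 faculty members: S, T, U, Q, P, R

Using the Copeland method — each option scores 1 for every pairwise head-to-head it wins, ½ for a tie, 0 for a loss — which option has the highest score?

R: loses to Q, U, T, P, and S → score 0.
Q: beats R, T, P, and S; loses to U → score 4.
U: beats R, Q, T, P, and S → score 5.
T: beats R, P, and S; loses to Q and U → score 3.
P: beats R; loses to Q, U, T, and S → score 1.
S: beats R and P; loses to Q, U, and T → score 2.
U has the best pairwise record.

U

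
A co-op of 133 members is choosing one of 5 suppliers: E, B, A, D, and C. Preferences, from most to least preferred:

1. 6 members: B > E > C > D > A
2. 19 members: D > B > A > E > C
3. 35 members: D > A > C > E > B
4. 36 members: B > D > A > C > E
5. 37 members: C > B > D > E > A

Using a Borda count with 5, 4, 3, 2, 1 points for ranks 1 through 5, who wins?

D

E: 6·4 + 19·2 + 35·2 + 36·1 + 37·2 = 242
B: 6·5 + 19·4 + 35·1 + 36·5 + 37·4 = 469
A: 6·1 + 19·3 + 35·4 + 36·3 + 37·1 = 348
D: 6·2 + 19·5 + 35·5 + 36·4 + 37·3 = 537
C: 6·3 + 19·1 + 35·3 + 36·2 + 37·5 = 399
D has the highest Borda score (537).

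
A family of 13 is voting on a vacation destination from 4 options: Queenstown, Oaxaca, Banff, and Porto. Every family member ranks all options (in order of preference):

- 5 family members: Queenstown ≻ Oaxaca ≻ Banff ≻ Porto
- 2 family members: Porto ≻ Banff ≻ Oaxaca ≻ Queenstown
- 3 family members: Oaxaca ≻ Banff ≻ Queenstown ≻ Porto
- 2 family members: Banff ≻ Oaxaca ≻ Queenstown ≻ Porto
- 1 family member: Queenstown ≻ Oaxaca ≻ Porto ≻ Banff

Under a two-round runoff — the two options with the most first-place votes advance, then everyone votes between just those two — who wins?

Round 1 first-place votes: Queenstown 6, Oaxaca 3, Banff 2, Porto 2.
Queenstown and Oaxaca advance.
Runoff: Queenstown is preferred to Oaxaca by 6 voters; Oaxaca by 7.
Oaxaca wins the runoff.

Oaxaca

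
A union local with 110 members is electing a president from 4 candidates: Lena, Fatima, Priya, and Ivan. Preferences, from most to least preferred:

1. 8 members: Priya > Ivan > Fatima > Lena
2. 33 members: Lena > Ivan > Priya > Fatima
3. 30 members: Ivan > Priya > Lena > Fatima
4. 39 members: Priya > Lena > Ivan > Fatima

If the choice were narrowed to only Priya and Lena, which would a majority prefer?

Priya

Voters preferring Priya to Lena: 77; preferring Lena to Priya: 33.
Priya wins the head-to-head.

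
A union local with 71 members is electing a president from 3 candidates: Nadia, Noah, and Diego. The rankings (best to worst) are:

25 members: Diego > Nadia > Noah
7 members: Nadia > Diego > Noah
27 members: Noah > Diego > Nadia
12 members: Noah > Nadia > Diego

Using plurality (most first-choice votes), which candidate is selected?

First-place votes: Nadia 7, Noah 39, Diego 25.
Noah has the most first-place votes.

Noah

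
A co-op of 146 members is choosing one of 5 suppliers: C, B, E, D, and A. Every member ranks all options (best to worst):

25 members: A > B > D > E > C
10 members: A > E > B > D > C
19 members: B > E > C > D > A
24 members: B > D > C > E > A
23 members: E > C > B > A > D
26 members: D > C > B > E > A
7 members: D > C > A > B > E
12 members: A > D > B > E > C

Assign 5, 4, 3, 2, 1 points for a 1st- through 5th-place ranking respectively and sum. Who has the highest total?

C: 25·1 + 10·1 + 19·3 + 24·3 + 23·4 + 26·4 + 7·4 + 12·1 = 400
B: 25·4 + 10·3 + 19·5 + 24·5 + 23·3 + 26·3 + 7·2 + 12·3 = 542
E: 25·2 + 10·4 + 19·4 + 24·2 + 23·5 + 26·2 + 7·1 + 12·2 = 412
D: 25·3 + 10·2 + 19·2 + 24·4 + 23·1 + 26·5 + 7·5 + 12·4 = 465
A: 25·5 + 10·5 + 19·1 + 24·1 + 23·2 + 26·1 + 7·3 + 12·5 = 371
B has the highest Borda score (542).

B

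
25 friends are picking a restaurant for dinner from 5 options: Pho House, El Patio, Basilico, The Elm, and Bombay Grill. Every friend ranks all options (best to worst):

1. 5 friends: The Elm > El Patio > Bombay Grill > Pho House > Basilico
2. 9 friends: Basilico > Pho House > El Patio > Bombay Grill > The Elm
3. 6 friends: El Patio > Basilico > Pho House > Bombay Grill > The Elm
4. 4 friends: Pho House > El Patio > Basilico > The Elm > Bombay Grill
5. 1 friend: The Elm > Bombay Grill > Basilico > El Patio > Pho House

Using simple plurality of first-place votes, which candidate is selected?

Basilico

First-place votes: Pho House 4, El Patio 6, Basilico 9, The Elm 6, Bombay Grill 0.
Basilico has the most first-place votes.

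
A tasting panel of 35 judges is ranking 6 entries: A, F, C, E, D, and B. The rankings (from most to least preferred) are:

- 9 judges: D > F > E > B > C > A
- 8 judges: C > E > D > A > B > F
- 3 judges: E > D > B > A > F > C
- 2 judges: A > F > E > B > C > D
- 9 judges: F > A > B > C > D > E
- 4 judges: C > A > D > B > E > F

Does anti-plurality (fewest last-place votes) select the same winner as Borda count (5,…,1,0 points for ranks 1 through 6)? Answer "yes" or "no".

Anti-plurality — last-place votes: A 9, F 12, C 3, E 9, D 2, B 0. Winner: B.
Borda — scores: A 84, F 92, C 89, E 84, D 102, B 74. Winner: D.
The two methods disagree.

no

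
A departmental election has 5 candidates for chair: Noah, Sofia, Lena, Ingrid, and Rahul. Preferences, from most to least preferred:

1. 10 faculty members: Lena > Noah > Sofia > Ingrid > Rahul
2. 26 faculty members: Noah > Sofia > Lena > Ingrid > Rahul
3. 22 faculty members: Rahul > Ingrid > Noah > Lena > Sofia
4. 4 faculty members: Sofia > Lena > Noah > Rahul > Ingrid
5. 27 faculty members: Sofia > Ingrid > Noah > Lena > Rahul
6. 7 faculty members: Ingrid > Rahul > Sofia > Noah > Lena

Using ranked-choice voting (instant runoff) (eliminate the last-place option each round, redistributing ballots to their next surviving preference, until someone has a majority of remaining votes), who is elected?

Round 1: Noah 26, Sofia 31, Lena 10, Ingrid 7, Rahul 22. Eliminate Ingrid.
Round 2: Noah 26, Sofia 31, Lena 10, Rahul 29. Eliminate Lena.
Round 3: Noah 36, Sofia 31, Rahul 29. Eliminate Rahul.
Round 4: Noah 58, Sofia 38. Noah has a majority.

Noah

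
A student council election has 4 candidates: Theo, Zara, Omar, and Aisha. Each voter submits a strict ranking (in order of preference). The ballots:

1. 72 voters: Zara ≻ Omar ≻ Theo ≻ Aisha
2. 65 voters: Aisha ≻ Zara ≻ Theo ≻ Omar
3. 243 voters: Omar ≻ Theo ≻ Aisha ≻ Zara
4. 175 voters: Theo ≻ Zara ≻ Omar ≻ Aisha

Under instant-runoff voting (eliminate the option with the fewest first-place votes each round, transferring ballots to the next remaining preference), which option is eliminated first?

Round 1: Theo 175, Zara 72, Omar 243, Aisha 65. Eliminate Aisha.

Aisha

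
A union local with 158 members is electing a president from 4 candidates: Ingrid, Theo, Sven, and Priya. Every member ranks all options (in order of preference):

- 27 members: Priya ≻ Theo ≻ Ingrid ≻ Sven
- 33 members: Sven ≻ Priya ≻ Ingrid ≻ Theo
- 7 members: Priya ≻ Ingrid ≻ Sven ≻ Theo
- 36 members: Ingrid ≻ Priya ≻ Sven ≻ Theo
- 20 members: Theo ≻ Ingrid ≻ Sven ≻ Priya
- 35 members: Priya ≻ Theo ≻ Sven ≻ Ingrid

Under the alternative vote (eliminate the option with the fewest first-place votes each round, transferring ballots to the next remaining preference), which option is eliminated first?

Round 1: Ingrid 36, Theo 20, Sven 33, Priya 69. Eliminate Theo.

Theo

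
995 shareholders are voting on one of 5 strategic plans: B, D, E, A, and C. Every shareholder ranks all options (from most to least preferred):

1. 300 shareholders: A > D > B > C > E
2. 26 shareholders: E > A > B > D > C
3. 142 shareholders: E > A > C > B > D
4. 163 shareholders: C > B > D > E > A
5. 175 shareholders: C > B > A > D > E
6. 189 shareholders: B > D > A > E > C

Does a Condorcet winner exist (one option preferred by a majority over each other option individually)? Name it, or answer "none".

B

B vs D: 695–300 for B.
B vs E: 827–168 for B.
B vs A: 527–468 for B.
B vs C: 515–480 for B.
B beats every other option head-to-head.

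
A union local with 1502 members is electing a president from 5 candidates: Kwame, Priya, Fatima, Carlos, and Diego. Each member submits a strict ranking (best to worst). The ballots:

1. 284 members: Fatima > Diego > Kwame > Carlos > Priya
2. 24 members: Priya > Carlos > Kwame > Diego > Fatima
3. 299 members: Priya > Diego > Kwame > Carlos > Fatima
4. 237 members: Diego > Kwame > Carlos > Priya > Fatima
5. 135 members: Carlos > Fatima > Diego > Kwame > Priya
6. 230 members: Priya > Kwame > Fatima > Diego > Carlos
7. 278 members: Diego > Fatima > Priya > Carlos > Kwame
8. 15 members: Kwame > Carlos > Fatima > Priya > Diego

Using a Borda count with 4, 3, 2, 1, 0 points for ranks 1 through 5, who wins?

Kwame: 284·2 + 24·2 + 299·2 + 237·3 + 135·1 + 230·3 + 278·0 + 15·4 = 2810
Priya: 284·0 + 24·4 + 299·4 + 237·1 + 135·0 + 230·4 + 278·2 + 15·1 = 3020
Fatima: 284·4 + 24·0 + 299·0 + 237·0 + 135·3 + 230·2 + 278·3 + 15·2 = 2865
Carlos: 284·1 + 24·3 + 299·1 + 237·2 + 135·4 + 230·0 + 278·1 + 15·3 = 1992
Diego: 284·3 + 24·1 + 299·3 + 237·4 + 135·2 + 230·1 + 278·4 + 15·0 = 4333
Diego has the highest Borda score (4333).

Diego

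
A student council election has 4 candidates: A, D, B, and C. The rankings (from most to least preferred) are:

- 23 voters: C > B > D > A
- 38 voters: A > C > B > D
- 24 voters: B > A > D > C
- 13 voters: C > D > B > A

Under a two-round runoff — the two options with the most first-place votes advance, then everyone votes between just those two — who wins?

A

Round 1 first-place votes: A 38, D 0, B 24, C 36.
A and C advance.
Runoff: A is preferred to C by 62 voters; C by 36.
A wins the runoff.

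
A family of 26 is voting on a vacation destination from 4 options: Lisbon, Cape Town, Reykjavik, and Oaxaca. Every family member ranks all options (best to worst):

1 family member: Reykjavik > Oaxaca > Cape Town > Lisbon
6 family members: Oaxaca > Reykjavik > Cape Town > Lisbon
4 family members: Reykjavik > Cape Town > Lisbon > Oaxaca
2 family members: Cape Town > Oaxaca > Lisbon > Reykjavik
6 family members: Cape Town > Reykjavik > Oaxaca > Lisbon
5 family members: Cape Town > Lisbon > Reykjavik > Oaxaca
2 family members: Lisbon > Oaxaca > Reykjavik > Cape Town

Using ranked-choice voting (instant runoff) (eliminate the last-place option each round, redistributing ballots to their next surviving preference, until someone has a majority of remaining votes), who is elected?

Round 1: Lisbon 2, Cape Town 13, Reykjavik 5, Oaxaca 6. Eliminate Lisbon.
Round 2: Cape Town 13, Reykjavik 5, Oaxaca 8. Eliminate Reykjavik.
Round 3: Cape Town 17, Oaxaca 9. Cape Town has a majority.

Cape Town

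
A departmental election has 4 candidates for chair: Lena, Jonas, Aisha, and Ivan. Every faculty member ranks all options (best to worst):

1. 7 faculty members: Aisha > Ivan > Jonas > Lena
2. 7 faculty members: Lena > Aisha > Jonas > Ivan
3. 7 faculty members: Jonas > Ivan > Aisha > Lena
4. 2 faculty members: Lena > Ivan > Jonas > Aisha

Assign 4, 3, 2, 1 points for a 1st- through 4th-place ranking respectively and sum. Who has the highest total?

Aisha

Lena: 7·1 + 7·4 + 7·1 + 2·4 = 50
Jonas: 7·2 + 7·2 + 7·4 + 2·2 = 60
Aisha: 7·4 + 7·3 + 7·2 + 2·1 = 65
Ivan: 7·3 + 7·1 + 7·3 + 2·3 = 55
Aisha has the highest Borda score (65).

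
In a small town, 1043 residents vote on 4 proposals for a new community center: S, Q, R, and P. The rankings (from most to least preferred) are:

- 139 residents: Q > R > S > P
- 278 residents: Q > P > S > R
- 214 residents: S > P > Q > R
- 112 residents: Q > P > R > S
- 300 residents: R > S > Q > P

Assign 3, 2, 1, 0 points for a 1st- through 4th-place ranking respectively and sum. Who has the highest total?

S: 139·1 + 278·1 + 214·3 + 112·0 + 300·2 = 1659
Q: 139·3 + 278·3 + 214·1 + 112·3 + 300·1 = 2101
R: 139·2 + 278·0 + 214·0 + 112·1 + 300·3 = 1290
P: 139·0 + 278·2 + 214·2 + 112·2 + 300·0 = 1208
Q has the highest Borda score (2101).

Q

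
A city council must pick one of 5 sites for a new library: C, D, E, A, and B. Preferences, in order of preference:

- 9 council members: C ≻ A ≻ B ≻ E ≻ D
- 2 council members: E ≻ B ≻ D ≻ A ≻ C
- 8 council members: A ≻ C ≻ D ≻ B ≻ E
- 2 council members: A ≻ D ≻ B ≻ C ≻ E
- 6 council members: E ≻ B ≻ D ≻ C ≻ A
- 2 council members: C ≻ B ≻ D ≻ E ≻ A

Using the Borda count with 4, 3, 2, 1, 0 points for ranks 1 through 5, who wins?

C

C: 9·4 + 2·0 + 8·3 + 2·1 + 6·1 + 2·4 = 76
D: 9·0 + 2·2 + 8·2 + 2·3 + 6·2 + 2·2 = 42
E: 9·1 + 2·4 + 8·0 + 2·0 + 6·4 + 2·1 = 43
A: 9·3 + 2·1 + 8·4 + 2·4 + 6·0 + 2·0 = 69
B: 9·2 + 2·3 + 8·1 + 2·2 + 6·3 + 2·3 = 60
C has the highest Borda score (76).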